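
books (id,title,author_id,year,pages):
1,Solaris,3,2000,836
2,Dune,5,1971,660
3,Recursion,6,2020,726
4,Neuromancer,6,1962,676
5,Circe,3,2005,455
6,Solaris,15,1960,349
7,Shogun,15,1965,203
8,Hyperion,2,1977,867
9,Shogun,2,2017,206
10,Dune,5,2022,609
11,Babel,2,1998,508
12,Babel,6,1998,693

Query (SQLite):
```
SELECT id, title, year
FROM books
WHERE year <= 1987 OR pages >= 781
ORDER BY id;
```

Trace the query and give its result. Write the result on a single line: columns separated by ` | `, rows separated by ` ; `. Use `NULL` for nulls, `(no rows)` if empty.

1 | Solaris | 2000 ; 2 | Dune | 1971 ; 4 | Neuromancer | 1962 ; 6 | Solaris | 1960 ; 7 | Shogun | 1965 ; 8 | Hyperion | 1977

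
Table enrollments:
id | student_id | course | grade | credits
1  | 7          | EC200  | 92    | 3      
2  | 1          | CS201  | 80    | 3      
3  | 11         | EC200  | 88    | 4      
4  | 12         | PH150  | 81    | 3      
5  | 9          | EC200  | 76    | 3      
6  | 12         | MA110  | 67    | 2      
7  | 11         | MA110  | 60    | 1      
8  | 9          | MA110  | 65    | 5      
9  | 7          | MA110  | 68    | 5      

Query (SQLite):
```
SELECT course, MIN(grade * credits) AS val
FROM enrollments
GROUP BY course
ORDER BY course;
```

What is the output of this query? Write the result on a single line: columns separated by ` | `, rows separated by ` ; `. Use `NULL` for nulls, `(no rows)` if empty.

CS201 | 240 ; EC200 | 228 ; MA110 | 60 ; PH150 | 243

For each row compute grade * credits.
Group by course; take MIN of the expression per group.
  CS201: ids {2} → MIN(grade * credits)=240
  EC200: ids {1, 3, 5} → MIN(grade * credits)=228
  MA110: ids {6, 7, 8, 9} → MIN(grade * credits)=60
  PH150: ids {4} → MIN(grade * credits)=243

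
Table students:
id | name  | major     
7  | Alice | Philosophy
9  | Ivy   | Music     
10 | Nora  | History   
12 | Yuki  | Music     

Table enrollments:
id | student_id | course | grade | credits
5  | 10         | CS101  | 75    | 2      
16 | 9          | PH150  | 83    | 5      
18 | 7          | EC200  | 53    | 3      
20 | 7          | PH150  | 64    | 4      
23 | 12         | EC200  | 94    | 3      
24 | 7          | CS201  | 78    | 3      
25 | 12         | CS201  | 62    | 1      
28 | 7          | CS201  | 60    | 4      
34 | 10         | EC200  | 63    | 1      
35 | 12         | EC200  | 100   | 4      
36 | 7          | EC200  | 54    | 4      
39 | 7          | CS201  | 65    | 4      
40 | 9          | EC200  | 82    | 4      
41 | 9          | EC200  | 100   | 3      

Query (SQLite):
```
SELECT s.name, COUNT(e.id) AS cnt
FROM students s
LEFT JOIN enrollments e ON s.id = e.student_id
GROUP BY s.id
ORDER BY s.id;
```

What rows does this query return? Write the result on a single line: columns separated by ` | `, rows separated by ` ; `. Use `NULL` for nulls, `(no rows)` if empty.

LEFT JOIN keeps every students row; unmatched ones get NULL for enrollments columns.
Group by students.id and compute COUNT(e.id). COUNT(col) of an all-NULL group is 0.
  7: ids {18, 20, 24, 28, 36, 39} → COUNT(e.id)=6
  9: ids {16, 40, 41} → COUNT(e.id)=3
  10: ids {5, 34} → COUNT(e.id)=2
  12: ids {23, 25, 35} → COUNT(e.id)=3

Alice | 6 ; Ivy | 3 ; Nora | 2 ; Yuki | 3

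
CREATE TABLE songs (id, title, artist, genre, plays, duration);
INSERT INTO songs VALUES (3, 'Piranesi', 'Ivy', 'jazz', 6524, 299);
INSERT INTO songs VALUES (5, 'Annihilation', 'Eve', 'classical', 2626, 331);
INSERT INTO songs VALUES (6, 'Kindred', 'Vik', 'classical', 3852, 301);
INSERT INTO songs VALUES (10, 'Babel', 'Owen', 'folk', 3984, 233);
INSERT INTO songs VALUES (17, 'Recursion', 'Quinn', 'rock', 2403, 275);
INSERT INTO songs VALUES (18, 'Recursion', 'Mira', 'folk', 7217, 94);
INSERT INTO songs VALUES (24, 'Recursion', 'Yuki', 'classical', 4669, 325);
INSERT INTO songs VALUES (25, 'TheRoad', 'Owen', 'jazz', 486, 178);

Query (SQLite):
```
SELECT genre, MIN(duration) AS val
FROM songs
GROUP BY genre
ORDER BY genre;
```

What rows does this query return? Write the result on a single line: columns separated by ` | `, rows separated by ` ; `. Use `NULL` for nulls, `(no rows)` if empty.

classical | 301 ; folk | 94 ; jazz | 178 ; rock | 275

Partition songs by genre; compute MIN(duration) within each group.
  classical: ids {5, 6, 24} → MIN(duration)=301
  folk: ids {10, 18} → MIN(duration)=94
  jazz: ids {3, 25} → MIN(duration)=178
  rock: ids {17} → MIN(duration)=275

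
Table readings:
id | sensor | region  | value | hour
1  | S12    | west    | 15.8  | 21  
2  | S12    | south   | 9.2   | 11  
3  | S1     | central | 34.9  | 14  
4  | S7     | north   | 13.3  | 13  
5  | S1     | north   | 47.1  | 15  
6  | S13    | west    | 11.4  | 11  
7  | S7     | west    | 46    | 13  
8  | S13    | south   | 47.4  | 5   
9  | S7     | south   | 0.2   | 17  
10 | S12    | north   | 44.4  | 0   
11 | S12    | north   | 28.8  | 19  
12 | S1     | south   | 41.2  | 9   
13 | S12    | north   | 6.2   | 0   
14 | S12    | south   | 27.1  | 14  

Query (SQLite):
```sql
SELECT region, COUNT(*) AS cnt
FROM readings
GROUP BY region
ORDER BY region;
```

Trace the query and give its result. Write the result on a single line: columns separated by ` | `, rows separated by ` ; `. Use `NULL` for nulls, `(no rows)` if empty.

central | 1 ; north | 5 ; south | 5 ; west | 3

Partition readings by region; compute COUNT(*) within each group.
  central: ids {3} → COUNT(*)=1
  north: ids {4, 5, 10, 11, 13} → COUNT(*)=5
  south: ids {2, 8, 9, 12, 14} → COUNT(*)=5
  west: ids {1, 6, 7} → COUNT(*)=3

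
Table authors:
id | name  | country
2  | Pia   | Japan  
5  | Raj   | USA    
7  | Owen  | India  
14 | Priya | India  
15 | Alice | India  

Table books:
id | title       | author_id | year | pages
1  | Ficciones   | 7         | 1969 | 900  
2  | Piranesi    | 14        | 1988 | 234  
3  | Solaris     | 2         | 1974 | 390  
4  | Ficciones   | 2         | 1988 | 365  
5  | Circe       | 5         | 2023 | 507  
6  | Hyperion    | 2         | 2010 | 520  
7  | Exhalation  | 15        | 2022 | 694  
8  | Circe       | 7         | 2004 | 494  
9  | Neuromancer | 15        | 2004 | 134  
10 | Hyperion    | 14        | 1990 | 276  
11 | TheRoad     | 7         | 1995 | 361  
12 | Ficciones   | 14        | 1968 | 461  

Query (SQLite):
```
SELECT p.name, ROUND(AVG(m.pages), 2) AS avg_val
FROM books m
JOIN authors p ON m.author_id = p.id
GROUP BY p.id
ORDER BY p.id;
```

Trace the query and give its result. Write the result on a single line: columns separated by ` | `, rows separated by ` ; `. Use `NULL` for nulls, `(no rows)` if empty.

Join each books row to its authors via author_id.
Group joined rows by authors.id; compute ROUND(AVG(m.pages), 2) per group.
  2: ids {3, 4, 6} → ROUND(AVG(m.pages), 2)=425
  5: ids {5} → ROUND(AVG(m.pages), 2)=507
  7: ids {1, 8, 11} → ROUND(AVG(m.pages), 2)=585
  14: ids {2, 10, 12} → ROUND(AVG(m.pages), 2)=323.67
  15: ids {7, 9} → ROUND(AVG(m.pages), 2)=414

Pia | 425 ; Raj | 507 ; Owen | 585 ; Priya | 323.67 ; Alice | 414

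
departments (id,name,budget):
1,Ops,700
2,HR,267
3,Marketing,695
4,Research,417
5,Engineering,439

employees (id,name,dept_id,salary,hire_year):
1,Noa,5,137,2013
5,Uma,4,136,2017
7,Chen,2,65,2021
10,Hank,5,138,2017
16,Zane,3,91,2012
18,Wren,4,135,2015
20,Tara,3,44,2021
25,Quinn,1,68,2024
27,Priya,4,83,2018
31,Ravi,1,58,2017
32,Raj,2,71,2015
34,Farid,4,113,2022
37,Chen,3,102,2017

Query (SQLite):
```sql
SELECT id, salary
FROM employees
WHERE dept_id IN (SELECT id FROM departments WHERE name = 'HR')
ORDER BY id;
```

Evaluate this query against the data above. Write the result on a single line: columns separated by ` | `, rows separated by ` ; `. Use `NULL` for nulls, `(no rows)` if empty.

Inner query: departments.id where name = 'HR'.
Outer: keep employees rows whose dept_id is in that set.
Inner query → {2}

7 | 65 ; 32 | 71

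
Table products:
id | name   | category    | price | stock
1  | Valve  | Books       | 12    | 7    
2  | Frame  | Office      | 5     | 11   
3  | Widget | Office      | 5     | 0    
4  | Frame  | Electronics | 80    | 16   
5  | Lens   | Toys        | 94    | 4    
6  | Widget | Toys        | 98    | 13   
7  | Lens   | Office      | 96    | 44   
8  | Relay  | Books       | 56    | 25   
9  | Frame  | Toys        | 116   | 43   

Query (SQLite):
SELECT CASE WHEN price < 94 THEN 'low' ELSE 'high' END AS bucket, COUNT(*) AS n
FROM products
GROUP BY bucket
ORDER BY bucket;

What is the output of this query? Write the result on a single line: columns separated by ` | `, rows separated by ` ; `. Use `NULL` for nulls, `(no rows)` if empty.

Bucket rows by price < 94 → 'low' else 'high'; count each bucket.

high | 4 ; low | 5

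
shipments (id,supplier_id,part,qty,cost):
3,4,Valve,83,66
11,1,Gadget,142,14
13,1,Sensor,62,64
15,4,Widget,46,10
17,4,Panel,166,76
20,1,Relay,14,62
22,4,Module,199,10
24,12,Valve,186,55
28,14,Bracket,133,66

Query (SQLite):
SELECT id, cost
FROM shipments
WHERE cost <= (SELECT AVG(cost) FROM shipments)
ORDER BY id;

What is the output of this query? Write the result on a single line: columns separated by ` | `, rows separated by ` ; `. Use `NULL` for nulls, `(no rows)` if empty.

11 | 14 ; 15 | 10 ; 22 | 10

Scalar subquery: AVG(cost) over all shipments rows = 47.0.
Keep rows where cost <= that value.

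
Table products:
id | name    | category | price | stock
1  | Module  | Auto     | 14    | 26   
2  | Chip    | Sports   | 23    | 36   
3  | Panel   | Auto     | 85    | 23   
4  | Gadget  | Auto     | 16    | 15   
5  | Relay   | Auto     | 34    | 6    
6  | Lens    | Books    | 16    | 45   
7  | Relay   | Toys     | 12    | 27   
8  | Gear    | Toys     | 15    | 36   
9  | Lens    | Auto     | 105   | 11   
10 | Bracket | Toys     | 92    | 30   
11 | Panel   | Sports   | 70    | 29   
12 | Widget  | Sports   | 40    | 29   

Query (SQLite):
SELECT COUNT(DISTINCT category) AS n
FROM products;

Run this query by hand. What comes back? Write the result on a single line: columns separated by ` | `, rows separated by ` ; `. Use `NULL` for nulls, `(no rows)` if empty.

4

Count distinct non-NULL category values.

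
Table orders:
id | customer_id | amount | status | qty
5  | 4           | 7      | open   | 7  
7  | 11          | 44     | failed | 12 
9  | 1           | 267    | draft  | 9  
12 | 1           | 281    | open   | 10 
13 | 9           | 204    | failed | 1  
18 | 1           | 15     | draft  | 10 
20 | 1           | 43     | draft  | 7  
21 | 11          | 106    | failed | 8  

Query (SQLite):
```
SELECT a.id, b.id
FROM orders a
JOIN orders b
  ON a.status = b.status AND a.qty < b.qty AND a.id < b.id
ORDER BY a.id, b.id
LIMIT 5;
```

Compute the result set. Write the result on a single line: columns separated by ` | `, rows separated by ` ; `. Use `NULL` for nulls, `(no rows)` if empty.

5 | 12 ; 9 | 18 ; 13 | 21

Pairs (a,b) with same status, a.qty < b.qty, a.id < b.id.
status groups: draft:{9,18,20} failed:{7,13,21} open:{5,12}
Ordered by (a.id, b.id); first 5.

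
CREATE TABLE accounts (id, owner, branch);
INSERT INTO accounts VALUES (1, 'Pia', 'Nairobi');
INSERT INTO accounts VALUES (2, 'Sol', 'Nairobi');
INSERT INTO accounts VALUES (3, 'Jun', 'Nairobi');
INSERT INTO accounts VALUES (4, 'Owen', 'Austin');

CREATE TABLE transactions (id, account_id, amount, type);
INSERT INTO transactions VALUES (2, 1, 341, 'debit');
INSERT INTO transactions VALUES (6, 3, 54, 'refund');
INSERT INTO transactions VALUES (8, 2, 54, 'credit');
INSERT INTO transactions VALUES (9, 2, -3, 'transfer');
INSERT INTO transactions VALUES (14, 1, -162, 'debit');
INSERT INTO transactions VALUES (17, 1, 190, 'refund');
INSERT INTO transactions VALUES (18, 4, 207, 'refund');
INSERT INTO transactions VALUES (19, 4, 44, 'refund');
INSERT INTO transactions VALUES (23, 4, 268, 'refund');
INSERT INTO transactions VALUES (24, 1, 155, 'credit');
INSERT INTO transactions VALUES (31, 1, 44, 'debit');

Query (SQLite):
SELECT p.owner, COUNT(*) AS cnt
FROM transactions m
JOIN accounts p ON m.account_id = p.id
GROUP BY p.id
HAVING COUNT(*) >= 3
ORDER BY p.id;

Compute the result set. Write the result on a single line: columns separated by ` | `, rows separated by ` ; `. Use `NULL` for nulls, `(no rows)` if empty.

Pia | 5 ; Owen | 3

Join each transactions row to its accounts via account_id.
Group joined rows by accounts.id; compute COUNT(*) per group.
HAVING: keep groups with count ≥ 3.
  1: ids {2, 14, 17, 24, 31} → COUNT(*)=5
  2: ids {8, 9} → COUNT(*)=2
  3: ids {6} → COUNT(*)=1
  4: ids {18, 19, 23} → COUNT(*)=3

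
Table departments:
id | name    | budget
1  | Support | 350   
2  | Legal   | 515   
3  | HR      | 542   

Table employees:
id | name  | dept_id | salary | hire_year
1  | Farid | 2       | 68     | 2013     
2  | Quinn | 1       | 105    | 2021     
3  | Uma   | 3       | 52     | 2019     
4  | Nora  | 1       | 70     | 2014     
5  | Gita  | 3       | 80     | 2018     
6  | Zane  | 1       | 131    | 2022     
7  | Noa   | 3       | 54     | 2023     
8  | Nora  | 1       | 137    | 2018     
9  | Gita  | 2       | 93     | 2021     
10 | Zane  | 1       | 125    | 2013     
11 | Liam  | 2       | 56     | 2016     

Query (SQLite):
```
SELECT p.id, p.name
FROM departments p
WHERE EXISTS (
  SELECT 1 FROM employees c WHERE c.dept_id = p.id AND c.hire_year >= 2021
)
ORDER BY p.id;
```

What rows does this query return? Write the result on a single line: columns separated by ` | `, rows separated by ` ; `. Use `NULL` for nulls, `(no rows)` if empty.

1 | Support ; 2 | Legal ; 3 | HR

For each departments row, check whether any employees with matching dept_id has hire_year >= 2021.
Keep rows where that is true.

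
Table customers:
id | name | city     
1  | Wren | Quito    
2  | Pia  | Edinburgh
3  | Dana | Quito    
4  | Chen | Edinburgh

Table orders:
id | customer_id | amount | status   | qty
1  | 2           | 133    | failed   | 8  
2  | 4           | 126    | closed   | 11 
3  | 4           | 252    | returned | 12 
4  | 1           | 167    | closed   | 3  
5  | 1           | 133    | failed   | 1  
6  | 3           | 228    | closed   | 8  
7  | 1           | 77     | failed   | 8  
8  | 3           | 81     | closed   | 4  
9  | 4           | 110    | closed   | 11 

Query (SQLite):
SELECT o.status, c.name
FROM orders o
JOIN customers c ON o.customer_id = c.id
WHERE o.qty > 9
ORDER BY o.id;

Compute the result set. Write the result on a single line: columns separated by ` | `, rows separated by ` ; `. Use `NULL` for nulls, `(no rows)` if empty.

closed | Chen ; returned | Chen ; closed | Chen

Each orders row matches the customers row where customer_id = customers.id.
Then keep rows with o.qty > 9.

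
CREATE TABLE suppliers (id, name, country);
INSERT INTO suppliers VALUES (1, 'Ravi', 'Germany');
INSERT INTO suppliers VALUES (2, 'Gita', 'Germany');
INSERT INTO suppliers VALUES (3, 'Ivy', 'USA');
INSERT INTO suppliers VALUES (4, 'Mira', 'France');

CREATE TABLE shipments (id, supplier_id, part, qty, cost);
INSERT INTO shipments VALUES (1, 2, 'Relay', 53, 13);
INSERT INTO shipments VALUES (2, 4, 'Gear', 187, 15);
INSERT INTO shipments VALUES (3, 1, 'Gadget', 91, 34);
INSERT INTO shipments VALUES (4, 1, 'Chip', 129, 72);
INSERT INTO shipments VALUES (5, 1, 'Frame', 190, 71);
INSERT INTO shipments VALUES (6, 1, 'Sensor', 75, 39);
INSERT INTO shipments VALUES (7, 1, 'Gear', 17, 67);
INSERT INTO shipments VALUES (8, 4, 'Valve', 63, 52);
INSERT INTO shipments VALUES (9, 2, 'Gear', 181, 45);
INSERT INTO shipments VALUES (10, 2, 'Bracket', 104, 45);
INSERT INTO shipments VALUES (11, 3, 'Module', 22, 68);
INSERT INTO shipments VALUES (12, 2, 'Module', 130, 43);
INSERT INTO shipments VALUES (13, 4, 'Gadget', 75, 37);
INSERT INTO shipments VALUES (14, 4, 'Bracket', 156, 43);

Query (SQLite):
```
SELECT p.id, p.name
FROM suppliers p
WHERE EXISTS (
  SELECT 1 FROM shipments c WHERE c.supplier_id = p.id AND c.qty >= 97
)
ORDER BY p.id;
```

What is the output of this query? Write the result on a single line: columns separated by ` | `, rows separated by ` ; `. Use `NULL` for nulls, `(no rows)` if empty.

1 | Ravi ; 2 | Gita ; 4 | Mira

For each suppliers row, check whether any shipments with matching supplier_id has qty >= 97.
Keep rows where that is true.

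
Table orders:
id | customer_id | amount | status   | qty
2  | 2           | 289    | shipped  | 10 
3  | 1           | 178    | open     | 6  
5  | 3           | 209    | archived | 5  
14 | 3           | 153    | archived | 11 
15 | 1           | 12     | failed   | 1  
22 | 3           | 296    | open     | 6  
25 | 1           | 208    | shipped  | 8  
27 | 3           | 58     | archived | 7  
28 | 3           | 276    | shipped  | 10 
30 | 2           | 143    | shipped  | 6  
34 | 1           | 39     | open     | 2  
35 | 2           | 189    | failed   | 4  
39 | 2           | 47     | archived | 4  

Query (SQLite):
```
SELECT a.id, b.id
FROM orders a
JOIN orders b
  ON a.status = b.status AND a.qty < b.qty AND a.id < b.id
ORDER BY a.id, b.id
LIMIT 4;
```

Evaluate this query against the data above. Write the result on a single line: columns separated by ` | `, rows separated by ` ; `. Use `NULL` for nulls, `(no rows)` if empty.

Pairs (a,b) with same status, a.qty < b.qty, a.id < b.id.
status groups: archived:{5,14,27,39} failed:{15,35} open:{3,22,34} shipped:{2,25,28,30}
Ordered by (a.id, b.id); first 4.

5 | 14 ; 5 | 27 ; 15 | 35 ; 25 | 28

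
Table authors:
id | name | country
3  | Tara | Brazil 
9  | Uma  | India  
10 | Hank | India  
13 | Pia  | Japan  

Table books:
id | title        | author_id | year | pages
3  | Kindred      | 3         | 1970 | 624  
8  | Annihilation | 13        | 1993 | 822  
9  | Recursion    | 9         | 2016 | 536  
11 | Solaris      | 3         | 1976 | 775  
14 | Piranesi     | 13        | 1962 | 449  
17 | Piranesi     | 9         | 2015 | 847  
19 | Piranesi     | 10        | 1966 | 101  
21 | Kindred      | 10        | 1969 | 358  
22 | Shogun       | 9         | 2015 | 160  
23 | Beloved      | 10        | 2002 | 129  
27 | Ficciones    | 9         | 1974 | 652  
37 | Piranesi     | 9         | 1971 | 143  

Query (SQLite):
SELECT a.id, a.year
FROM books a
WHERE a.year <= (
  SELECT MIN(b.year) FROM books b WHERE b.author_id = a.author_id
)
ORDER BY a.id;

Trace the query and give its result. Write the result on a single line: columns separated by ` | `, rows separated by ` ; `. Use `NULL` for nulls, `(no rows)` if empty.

3 | 1970 ; 14 | 1962 ; 19 | 1966 ; 37 | 1971

For each books row a, compute MIN(year) over rows sharing a.author_id.
Keep row a if a.year <= that per-group MIN.
  author_id=3: MIN(year) = 1970
  author_id=9: MIN(year) = 1971
  author_id=10: MIN(year) = 1966
  author_id=13: MIN(year) = 1962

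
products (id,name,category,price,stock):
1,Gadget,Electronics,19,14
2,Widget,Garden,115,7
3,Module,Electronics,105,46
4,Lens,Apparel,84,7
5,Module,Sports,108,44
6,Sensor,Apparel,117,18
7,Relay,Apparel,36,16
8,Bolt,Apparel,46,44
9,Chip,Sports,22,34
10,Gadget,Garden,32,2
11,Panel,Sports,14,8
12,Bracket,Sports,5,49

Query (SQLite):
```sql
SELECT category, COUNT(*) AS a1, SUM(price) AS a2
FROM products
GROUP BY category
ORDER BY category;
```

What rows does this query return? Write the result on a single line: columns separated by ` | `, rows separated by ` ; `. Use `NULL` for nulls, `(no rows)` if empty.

Apparel | 4 | 283 ; Electronics | 2 | 124 ; Garden | 2 | 147 ; Sports | 4 | 149

Group products by category.
Per group compute: COUNT(*), SUM(price).
  Apparel: ids {4, 6, 7, 8} → COUNT(*)=4, SUM(price)=283
  Electronics: ids {1, 3} → COUNT(*)=2, SUM(price)=124
  Garden: ids {2, 10} → COUNT(*)=2, SUM(price)=147
  Sports: ids {5, 9, 11, 12} → COUNT(*)=4, SUM(price)=149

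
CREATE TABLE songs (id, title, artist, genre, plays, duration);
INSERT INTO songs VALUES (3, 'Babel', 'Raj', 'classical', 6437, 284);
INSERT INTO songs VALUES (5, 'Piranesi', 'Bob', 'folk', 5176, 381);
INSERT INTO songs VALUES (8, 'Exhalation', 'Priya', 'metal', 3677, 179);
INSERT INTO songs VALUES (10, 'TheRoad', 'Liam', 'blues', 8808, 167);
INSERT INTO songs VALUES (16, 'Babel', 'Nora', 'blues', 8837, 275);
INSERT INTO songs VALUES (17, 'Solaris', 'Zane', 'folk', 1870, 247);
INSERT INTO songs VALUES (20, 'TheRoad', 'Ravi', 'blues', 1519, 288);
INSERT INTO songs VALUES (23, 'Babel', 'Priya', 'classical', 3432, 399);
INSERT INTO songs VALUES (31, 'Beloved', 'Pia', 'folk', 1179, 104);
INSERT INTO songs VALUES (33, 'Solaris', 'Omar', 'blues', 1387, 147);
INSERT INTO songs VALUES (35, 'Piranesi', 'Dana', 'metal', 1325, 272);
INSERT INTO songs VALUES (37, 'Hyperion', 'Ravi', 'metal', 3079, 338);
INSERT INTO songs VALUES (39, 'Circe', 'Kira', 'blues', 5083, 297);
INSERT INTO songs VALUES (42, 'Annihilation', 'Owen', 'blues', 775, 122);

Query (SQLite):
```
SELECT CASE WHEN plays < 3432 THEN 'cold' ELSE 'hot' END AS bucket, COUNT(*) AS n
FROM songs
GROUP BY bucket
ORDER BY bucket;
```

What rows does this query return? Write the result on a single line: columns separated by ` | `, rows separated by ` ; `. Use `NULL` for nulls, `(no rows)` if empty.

Bucket rows by plays < 3432 → 'cold' else 'hot'; count each bucket.

cold | 7 ; hot | 7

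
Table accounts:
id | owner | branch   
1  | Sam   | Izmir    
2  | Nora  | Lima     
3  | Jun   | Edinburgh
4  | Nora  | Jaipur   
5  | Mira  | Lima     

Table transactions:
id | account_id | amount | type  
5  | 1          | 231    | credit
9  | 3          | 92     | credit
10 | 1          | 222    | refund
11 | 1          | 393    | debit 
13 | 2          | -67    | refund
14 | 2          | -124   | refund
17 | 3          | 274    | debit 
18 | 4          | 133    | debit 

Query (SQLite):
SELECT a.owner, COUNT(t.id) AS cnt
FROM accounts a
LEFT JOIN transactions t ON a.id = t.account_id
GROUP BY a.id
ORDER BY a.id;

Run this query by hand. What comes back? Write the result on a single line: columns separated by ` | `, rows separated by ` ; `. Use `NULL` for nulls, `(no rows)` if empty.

LEFT JOIN keeps every accounts row; unmatched ones get NULL for transactions columns.
Group by accounts.id and compute COUNT(t.id). COUNT(col) of an all-NULL group is 0.
  1: ids {5, 10, 11} → COUNT(t.id)=3
  2: ids {13, 14} → COUNT(t.id)=2
  3: ids {9, 17} → COUNT(t.id)=2
  4: ids {18} → COUNT(t.id)=1
  5: ids {—} → COUNT(t.id)=0

Sam | 3 ; Nora | 2 ; Jun | 2 ; Nora | 1 ; Mira | 0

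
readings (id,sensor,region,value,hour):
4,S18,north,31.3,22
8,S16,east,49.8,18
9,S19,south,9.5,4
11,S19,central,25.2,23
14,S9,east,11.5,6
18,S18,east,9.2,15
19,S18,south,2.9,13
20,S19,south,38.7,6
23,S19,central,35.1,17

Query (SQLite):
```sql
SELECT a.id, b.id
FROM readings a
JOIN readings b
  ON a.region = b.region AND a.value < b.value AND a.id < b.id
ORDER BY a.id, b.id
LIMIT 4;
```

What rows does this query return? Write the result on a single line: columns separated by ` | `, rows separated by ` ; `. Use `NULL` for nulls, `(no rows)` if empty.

9 | 20 ; 11 | 23 ; 19 | 20

Pairs (a,b) with same region, a.value < b.value, a.id < b.id.
region groups: central:{11,23} east:{8,14,18} north:{4} south:{9,19,20}
Ordered by (a.id, b.id); first 4.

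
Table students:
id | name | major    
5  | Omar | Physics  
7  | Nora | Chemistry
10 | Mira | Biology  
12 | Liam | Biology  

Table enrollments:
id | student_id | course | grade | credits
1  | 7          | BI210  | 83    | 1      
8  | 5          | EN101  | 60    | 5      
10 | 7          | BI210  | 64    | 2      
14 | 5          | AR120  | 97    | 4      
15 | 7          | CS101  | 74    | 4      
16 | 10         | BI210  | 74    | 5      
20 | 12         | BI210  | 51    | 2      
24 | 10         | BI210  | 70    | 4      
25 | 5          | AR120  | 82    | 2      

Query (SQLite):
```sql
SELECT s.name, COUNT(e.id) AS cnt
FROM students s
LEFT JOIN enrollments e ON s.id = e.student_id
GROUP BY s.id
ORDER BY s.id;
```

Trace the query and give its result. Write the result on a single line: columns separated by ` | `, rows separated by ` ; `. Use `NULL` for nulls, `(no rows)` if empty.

Omar | 3 ; Nora | 3 ; Mira | 2 ; Liam | 1

LEFT JOIN keeps every students row; unmatched ones get NULL for enrollments columns.
Group by students.id and compute COUNT(e.id). COUNT(col) of an all-NULL group is 0.
  5: ids {8, 14, 25} → COUNT(e.id)=3
  7: ids {1, 10, 15} → COUNT(e.id)=3
  10: ids {16, 24} → COUNT(e.id)=2
  12: ids {20} → COUNT(e.id)=1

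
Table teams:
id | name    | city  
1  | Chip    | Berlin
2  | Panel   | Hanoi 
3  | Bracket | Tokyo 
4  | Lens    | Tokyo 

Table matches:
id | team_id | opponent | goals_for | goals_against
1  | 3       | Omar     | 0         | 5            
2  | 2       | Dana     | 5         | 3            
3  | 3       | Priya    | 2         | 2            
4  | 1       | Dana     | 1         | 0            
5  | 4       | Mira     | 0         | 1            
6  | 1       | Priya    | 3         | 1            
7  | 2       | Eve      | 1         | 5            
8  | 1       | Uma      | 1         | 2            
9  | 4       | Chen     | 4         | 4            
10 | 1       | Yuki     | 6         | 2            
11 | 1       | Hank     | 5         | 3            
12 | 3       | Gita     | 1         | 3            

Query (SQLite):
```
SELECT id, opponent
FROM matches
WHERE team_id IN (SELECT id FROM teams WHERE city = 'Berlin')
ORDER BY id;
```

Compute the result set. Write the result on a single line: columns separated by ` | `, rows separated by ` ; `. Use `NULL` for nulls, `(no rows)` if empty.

Inner query: teams.id where city = 'Berlin'.
Outer: keep matches rows whose team_id is in that set.
Inner query → {1}

4 | Dana ; 6 | Priya ; 8 | Uma ; 10 | Yuki ; 11 | Hank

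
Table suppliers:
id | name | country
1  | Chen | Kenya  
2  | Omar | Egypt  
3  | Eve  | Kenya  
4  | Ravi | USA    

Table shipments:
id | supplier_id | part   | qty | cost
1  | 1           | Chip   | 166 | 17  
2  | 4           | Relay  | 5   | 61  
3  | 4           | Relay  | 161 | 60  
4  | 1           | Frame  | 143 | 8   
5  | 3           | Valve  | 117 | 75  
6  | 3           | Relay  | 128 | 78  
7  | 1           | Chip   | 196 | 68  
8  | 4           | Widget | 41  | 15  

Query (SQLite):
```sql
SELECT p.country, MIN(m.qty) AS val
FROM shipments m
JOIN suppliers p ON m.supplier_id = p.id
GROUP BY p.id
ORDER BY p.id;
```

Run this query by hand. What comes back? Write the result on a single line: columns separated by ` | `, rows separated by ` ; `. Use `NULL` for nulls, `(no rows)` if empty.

Join each shipments row to its suppliers via supplier_id.
Group joined rows by suppliers.id; compute MIN(m.qty) per group.
  1: ids {1, 4, 7} → MIN(m.qty)=143
  3: ids {5, 6} → MIN(m.qty)=117
  4: ids {2, 3, 8} → MIN(m.qty)=5

Kenya | 143 ; Kenya | 117 ; USA | 5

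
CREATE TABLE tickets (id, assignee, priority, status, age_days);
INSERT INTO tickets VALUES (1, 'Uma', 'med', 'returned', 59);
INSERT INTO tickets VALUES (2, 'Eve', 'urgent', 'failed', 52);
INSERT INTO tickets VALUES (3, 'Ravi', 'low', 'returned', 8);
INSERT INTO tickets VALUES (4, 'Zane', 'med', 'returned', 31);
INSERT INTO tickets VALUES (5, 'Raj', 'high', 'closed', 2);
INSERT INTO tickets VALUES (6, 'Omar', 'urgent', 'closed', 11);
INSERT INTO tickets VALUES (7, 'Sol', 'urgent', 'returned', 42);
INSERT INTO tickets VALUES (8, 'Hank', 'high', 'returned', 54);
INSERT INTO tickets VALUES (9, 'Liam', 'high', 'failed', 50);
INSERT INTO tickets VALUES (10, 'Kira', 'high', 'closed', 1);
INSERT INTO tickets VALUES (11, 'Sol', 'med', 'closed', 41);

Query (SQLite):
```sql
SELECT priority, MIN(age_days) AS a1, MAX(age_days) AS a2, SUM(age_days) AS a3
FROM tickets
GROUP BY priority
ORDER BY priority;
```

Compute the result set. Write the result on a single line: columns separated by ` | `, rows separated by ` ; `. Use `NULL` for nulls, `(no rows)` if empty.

high | 1 | 54 | 107 ; low | 8 | 8 | 8 ; med | 31 | 59 | 131 ; urgent | 11 | 52 | 105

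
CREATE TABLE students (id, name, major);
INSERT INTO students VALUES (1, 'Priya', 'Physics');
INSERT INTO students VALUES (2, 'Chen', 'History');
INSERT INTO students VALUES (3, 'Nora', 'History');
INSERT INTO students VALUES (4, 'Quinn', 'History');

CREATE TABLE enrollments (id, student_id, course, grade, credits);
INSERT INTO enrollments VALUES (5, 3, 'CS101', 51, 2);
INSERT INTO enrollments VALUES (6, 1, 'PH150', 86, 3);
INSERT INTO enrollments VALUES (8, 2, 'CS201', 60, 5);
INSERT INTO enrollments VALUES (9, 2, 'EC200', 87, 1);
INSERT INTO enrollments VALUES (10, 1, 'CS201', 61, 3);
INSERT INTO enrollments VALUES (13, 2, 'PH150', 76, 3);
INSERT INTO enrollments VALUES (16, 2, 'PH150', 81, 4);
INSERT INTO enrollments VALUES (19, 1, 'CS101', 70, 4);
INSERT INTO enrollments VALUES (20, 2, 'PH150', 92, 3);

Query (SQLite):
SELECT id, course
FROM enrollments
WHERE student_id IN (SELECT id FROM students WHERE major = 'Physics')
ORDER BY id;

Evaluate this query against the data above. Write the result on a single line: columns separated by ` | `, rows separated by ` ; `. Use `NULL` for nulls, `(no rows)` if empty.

Inner query: students.id where major = 'Physics'.
Outer: keep enrollments rows whose student_id is in that set.
Inner query → {1}

6 | PH150 ; 10 | CS201 ; 19 | CS101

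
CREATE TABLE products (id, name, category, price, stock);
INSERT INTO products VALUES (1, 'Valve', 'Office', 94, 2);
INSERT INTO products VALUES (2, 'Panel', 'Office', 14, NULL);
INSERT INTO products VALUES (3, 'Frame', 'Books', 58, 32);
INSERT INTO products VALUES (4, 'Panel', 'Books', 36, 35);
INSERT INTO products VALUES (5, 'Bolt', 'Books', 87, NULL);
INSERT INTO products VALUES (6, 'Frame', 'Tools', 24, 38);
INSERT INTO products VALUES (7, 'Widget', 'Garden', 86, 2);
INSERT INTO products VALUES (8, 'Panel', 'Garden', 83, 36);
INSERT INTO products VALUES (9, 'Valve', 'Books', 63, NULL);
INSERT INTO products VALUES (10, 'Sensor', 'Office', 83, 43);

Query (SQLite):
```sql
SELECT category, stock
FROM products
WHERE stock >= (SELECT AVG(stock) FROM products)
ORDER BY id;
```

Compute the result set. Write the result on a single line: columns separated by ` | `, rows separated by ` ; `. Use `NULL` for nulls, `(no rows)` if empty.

Books | 32 ; Books | 35 ; Tools | 38 ; Garden | 36 ; Office | 43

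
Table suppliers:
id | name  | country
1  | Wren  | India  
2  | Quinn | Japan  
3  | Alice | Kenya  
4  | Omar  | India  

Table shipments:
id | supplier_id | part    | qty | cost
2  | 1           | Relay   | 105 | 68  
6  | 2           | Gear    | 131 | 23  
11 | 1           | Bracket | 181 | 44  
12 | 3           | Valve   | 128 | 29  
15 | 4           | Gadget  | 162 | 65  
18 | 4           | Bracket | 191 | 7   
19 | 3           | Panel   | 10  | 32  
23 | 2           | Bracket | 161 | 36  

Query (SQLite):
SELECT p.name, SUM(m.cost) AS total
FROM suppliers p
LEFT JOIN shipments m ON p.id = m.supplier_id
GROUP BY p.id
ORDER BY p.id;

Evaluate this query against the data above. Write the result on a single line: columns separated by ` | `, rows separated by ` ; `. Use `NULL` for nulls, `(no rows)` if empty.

Wren | 112 ; Quinn | 59 ; Alice | 61 ; Omar | 72

LEFT JOIN keeps every suppliers row; unmatched ones get NULL for shipments columns.
Group by suppliers.id and compute SUM(m.cost). SUM over an all-NULL group is NULL.
  1: ids {2, 11} → SUM(m.cost)=112
  2: ids {6, 23} → SUM(m.cost)=59
  3: ids {12, 19} → SUM(m.cost)=61
  4: ids {15, 18} → SUM(m.cost)=72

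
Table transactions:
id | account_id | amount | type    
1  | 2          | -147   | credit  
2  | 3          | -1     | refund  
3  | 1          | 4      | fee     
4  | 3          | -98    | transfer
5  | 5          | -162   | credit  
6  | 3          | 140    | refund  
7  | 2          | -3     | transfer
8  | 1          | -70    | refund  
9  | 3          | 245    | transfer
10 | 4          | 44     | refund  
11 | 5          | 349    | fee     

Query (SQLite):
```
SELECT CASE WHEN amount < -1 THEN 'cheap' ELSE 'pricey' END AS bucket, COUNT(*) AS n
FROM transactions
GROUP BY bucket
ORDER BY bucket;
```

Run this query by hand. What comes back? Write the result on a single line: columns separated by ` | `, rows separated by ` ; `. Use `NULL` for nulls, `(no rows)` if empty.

cheap | 5 ; pricey | 6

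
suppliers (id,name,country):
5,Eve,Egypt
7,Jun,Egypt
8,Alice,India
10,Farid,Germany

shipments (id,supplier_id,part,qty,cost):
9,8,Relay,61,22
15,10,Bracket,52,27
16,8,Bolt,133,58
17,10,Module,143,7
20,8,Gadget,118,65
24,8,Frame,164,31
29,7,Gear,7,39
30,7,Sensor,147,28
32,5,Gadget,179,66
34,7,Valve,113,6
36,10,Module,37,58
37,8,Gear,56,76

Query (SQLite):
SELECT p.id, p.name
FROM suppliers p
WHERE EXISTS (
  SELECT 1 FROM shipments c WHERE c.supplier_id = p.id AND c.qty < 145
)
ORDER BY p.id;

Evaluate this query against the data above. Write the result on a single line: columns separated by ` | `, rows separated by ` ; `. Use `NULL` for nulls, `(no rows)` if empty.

For each suppliers row, check whether any shipments with matching supplier_id has qty < 145.
Keep rows where that is true.

7 | Jun ; 8 | Alice ; 10 | Farid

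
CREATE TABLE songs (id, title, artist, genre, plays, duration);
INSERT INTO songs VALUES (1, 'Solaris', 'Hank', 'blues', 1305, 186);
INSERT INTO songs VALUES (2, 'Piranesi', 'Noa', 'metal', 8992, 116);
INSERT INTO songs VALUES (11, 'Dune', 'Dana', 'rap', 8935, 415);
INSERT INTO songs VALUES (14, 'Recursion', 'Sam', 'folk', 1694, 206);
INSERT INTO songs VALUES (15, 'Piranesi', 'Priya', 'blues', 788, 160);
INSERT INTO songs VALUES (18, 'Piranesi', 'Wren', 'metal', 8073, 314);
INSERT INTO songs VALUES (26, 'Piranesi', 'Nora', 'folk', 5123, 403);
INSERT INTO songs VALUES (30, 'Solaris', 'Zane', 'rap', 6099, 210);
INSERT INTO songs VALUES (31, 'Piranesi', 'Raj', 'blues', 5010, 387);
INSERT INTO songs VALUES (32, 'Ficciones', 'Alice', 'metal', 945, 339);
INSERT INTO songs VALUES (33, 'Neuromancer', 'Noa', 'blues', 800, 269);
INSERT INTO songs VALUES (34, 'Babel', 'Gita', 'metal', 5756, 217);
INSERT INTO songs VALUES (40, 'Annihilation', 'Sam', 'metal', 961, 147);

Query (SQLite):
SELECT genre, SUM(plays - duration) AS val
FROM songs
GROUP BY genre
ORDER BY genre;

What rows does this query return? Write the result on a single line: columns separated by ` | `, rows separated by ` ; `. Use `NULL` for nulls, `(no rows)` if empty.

For each row compute plays - duration.
Group by genre; take SUM of the expression per group.
  blues: ids {1, 15, 31, 33} → SUM(plays - duration)=6901
  folk: ids {14, 26} → SUM(plays - duration)=6208
  metal: ids {2, 18, 32, 34, 40} → SUM(plays - duration)=23594
  rap: ids {11, 30} → SUM(plays - duration)=14409

blues | 6901 ; folk | 6208 ; metal | 23594 ; rap | 14409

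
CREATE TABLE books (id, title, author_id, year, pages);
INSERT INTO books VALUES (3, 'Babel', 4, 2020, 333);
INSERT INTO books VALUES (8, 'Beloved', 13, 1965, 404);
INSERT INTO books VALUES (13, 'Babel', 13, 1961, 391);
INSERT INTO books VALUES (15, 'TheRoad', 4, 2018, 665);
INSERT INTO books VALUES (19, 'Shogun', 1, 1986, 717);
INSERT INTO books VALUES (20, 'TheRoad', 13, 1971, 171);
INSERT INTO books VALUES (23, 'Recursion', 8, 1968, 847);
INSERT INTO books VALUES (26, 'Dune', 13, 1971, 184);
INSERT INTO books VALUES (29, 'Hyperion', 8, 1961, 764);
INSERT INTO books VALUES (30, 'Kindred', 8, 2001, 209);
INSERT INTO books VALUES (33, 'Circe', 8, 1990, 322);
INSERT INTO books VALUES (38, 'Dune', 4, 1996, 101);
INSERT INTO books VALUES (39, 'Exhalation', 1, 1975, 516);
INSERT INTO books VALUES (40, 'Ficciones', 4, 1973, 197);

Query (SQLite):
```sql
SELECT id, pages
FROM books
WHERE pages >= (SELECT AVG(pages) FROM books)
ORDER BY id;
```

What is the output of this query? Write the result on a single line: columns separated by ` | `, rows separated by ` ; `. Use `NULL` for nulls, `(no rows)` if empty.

Scalar subquery: AVG(pages) over all books rows = 415.785714 (≈; comparison uses full precision).
Keep rows where pages >= that value.

15 | 665 ; 19 | 717 ; 23 | 847 ; 29 | 764 ; 39 | 516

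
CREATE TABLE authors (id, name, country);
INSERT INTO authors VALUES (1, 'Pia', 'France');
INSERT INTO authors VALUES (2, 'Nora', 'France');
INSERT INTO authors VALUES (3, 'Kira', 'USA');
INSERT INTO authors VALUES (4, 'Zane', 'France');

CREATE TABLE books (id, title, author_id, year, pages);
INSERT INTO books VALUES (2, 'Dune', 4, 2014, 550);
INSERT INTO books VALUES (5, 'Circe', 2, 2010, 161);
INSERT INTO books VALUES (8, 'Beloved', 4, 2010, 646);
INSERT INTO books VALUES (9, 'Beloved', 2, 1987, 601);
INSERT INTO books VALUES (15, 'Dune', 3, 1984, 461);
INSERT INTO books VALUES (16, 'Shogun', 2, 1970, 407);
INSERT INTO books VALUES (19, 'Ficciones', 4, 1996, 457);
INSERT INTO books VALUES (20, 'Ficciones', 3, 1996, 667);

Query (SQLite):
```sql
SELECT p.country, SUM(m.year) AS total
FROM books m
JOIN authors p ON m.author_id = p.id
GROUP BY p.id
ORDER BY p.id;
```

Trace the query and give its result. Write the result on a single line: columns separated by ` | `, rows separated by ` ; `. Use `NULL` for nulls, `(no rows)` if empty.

France | 5967 ; USA | 3980 ; France | 6020

Join each books row to its authors via author_id.
Group joined rows by authors.id; compute SUM(m.year) per group.
  2: ids {5, 9, 16} → SUM(m.year)=5967
  3: ids {15, 20} → SUM(m.year)=3980
  4: ids {2, 8, 19} → SUM(m.year)=6020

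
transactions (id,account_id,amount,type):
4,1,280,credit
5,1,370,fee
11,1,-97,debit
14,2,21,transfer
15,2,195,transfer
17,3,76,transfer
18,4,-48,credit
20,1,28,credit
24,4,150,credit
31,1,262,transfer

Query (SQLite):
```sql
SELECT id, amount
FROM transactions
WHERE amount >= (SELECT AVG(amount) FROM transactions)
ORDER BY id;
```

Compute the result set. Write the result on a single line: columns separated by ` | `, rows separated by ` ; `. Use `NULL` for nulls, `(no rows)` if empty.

Scalar subquery: AVG(amount) over all transactions rows = 123.7.
Keep rows where amount >= that value.

4 | 280 ; 5 | 370 ; 15 | 195 ; 24 | 150 ; 31 | 262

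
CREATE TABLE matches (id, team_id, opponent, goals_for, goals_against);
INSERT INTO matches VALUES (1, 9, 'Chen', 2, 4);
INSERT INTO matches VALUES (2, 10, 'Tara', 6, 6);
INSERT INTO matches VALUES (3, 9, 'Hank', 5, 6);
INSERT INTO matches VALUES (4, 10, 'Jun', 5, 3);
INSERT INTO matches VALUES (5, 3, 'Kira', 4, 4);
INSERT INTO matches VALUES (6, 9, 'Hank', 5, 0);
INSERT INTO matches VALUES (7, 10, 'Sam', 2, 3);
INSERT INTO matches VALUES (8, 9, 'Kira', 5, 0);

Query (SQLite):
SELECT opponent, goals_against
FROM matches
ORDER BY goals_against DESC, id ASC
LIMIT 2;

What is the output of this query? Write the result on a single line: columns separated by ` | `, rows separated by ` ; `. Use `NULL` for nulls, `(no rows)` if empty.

Tara | 6 ; Hank | 6

Sort by goals_against desc, tiebreak id asc: (6, id=2), (6, id=3), (4, id=1), (4, id=5), (3, id=4) …. Take first 2.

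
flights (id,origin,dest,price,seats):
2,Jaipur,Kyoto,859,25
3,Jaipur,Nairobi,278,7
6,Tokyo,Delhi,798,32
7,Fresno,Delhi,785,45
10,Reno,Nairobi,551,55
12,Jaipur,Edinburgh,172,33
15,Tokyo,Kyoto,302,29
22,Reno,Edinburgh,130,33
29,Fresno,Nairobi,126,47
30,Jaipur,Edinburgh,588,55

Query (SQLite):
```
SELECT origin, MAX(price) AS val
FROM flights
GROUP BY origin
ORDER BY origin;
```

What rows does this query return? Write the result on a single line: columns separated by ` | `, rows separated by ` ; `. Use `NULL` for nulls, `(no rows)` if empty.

Fresno | 785 ; Jaipur | 859 ; Reno | 551 ; Tokyo | 798

Partition flights by origin; compute MAX(price) within each group.
  Fresno: ids {7, 29} → MAX(price)=785
  Jaipur: ids {2, 3, 12, 30} → MAX(price)=859
  Reno: ids {10, 22} → MAX(price)=551
  Tokyo: ids {6, 15} → MAX(price)=798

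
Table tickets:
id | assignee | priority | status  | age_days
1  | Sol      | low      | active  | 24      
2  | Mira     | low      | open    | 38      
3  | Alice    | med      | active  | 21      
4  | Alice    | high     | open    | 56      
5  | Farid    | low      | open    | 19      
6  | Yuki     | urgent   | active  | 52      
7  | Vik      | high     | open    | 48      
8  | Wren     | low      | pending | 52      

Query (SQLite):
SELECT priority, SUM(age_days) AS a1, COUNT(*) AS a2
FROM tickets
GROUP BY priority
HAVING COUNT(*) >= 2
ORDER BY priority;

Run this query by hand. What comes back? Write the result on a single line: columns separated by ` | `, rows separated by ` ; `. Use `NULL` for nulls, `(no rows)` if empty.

high | 104 | 2 ; low | 133 | 4

Group tickets by priority.
Per group compute: SUM(age_days), COUNT(*).
HAVING: drop groups with fewer than 2 rows.
  high: ids {4, 7} → SUM(age_days)=104, COUNT(*)=2
  low: ids {1, 2, 5, 8} → SUM(age_days)=133, COUNT(*)=4
  med: ids {3} → SUM(age_days)=21, COUNT(*)=1
  urgent: ids {6} → SUM(age_days)=52, COUNT(*)=1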